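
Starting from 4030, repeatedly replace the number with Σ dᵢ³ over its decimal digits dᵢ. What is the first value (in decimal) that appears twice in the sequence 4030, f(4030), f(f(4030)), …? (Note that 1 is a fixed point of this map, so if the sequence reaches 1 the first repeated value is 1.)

370

4030 → 4³ + 0³ + 3³ + 0³ = 91
91 → 9³ + 1³ = 730
730 → 7³ + 3³ + 0³ = 370
370 → 3³ + 7³ + 0³ = 370  — 370 already appeared earlier.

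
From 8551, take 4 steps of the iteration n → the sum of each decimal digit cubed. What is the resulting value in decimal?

664

8551 → 8³ + 5³ + 5³ + 1³ = 512 + 125 + 125 + 1 = 763
763 → 7³ + 6³ + 3³ = 343 + 216 + 27 = 586
586 → 5³ + 8³ + 6³ = 125 + 512 + 216 = 853
853 → 8³ + 5³ + 3³ = 512 + 125 + 27 = 664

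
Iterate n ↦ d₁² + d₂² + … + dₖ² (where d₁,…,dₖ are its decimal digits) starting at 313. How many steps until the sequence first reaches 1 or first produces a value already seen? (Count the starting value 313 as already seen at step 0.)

5

313 → 3² + 1² + 3² = 19
19 → 1² + 9² = 82
82 → 8² + 2² = 68
68 → 6² + 8² = 100
100 → 1² + 0² + 0² = 1  — reached 1.
That took 5 steps.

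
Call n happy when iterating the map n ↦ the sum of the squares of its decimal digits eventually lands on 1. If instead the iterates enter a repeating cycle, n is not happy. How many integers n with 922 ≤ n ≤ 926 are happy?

1

922: 922 → 89 → 145 → 42 → 20 → 4 → 16 → 37 → 58 → 89  (repeats 89)
923: 923 → 94 → 97 → 130 → 10 → 1  (reaches 1)
924: 924 → 101 → 2 → 4 → 16 → 37 → 58 → 89 → 145 → 42 → 20 → 4  (repeats 4)
925: 925 → 110 → 2 → 4 → 16 → 37 → 58 → 89 → 145 → 42 → 20 → 4  (repeats 4)
926: 926 → 121 → 6 → 36 → 45 → 41 → 17 → 50 → 25 → 29 → 85 → 89 → 145 → 42 → 20 → 4 → 16 → 37 → 58 → 89  (repeats 89)
happy: 923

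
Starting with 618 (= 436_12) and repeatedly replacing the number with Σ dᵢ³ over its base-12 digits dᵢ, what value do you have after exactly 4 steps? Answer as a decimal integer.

190

618 = (4,3,6)_12 → 4³ + 3³ + 6³ = 307
307 = (2,1,7)_12 → 2³ + 1³ + 7³ = 352
352 = (2,5,4)_12 → 2³ + 5³ + 4³ = 197
197 = (1,4,5)_12 → 1³ + 4³ + 5³ = 190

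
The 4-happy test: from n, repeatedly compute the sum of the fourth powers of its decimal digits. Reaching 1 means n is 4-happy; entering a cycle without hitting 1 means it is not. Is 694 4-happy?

694 → 6⁴ + 9⁴ + 4⁴ = 1296 + 6561 + 256 = 8113
8113 → 8⁴ + 1⁴ + 1⁴ + 3⁴ = 4096 + 1 + 1 + 81 = 4179
4179 → 4⁴ + 1⁴ + 7⁴ + 9⁴ = 256 + 1 + 2401 + 6561 = 9219
9219 → 9⁴ + 2⁴ + 1⁴ + 9⁴ = 6561 + 16 + 1 + 6561 = 13139
13139 → 1⁴ + 3⁴ + 1⁴ + 3⁴ + 9⁴ = 1 + 81 + 1 + 81 + 6561 = 6725
6725 → 6⁴ + 7⁴ + 2⁴ + 5⁴ = 1296 + 2401 + 16 + 625 = 4338
4338 → 4⁴ + 3⁴ + 3⁴ + 8⁴ = 256 + 81 + 81 + 4096 = 4514
4514 → 4⁴ + 5⁴ + 1⁴ + 4⁴ = 256 + 625 + 1 + 256 = 1138
1138 → 1⁴ + 1⁴ + 3⁴ + 8⁴ = 1 + 1 + 81 + 4096 = 4179  — 4179 already seen; the sequence cycles without reaching 1.

not 4-happy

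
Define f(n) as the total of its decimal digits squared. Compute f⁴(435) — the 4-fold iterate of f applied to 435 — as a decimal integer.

435 → 4² + 3² + 5² = 16 + 9 + 25 = 50
50 → 5² + 0² = 25 + 0 = 25
25 → 2² + 5² = 4 + 25 = 29
29 → 2² + 9² = 4 + 81 = 85

85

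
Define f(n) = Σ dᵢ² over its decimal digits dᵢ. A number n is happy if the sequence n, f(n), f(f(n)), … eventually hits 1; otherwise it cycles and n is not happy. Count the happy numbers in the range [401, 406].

1

401: 401 → 17 → 50 → 25 → 29 → 85 → 89 → 145 → 42 → 20 → 4 → 16 → 37 → 58 → 89  — not happy
402: 402 → 20 → 4 → 16 → 37 → 58 → 89 → 145 → 42 → 20  — not happy
403: 403 → 25 → 29 → 85 → 89 → 145 → 42 → 20 → 4 → 16 → 37 → 58 → 89  — not happy
404: 404 → 32 → 13 → 10 → 1  — happy
405: 405 → 41 → 17 → 50 → 25 → 29 → 85 → 89 → 145 → 42 → 20 → 4 → 16 → 37 → 58 → 89  — not happy
406: 406 → 52 → 29 → 85 → 89 → 145 → 42 → 20 → 4 → 16 → 37 → 58 → 89  — not happy
happy: 404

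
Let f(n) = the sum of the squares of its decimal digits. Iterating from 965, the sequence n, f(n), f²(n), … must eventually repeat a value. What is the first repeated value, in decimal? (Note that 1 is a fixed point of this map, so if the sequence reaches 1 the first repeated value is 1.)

965 → 9² + 6² + 5² = 142
142 → 1² + 4² + 2² = 21
21 → 2² + 1² = 5
5 → 5² = 25
25 → 2² + 5² = 29
29 → 2² + 9² = 85
85 → 8² + 5² = 89
89 → 8² + 9² = 145
145 → 1² + 4² + 5² = 42
42 → 4² + 2² = 20
20 → 2² + 0² = 4
4 → 4² = 16
16 → 1² + 6² = 37
37 → 3² + 7² = 58
58 → 5² + 8² = 89  — 89 already appeared earlier.

89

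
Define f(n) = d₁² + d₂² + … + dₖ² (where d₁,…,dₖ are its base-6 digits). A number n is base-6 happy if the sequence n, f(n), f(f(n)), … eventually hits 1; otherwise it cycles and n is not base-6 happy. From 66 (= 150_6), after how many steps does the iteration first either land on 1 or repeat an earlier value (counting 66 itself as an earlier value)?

66 = (1,5,0)_6 → 1² + 5² + 0² = 1 + 25 + 0 = 26
26 = (4,2)_6 → 4² + 2² = 16 + 4 = 20
20 = (3,2)_6 → 3² + 2² = 9 + 4 = 13
13 = (2,1)_6 → 2² + 1² = 4 + 1 = 5
5 = (5)_6 → 5² = 25
25 = (4,1)_6 → 4² + 1² = 16 + 1 = 17
17 = (2,5)_6 → 2² + 5² = 4 + 25 = 29
29 = (4,5)_6 → 4² + 5² = 16 + 25 = 41
41 = (1,0,5)_6 → 1² + 0² + 5² = 1 + 0 + 25 = 26  — 26 repeats.
That took 9 steps.

9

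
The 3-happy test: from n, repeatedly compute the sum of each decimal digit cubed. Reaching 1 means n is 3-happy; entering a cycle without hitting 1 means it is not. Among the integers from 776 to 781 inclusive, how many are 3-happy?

1

776: 776 → 902 → 737 → 713 → 371 → 371  — not 3-happy
777: 777 → 1029 → 738 → 882 → 1032 → 36 → 243 → 99 → 1458 → 702 → 351 → 153 → 153  — not 3-happy
778: 778 → 1198 → 1243 → 100 → 1  — 3-happy
779: 779 → 1415 → 191 → 731 → 371 → 371  — not 3-happy
780: 780 → 855 → 762 → 567 → 684 → 792 → 1080 → 513 → 153 → 153  — not 3-happy
781: 781 → 856 → 853 → 664 → 496 → 1009 → 730 → 370 → 370  — not 3-happy
3-happy: 778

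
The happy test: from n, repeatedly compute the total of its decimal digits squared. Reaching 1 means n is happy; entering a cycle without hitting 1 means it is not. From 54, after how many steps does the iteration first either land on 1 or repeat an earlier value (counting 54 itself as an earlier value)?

15

54 → 5² + 4² = 25 + 16 = 41
41 → 4² + 1² = 16 + 1 = 17
17 → 1² + 7² = 1 + 49 = 50
50 → 5² + 0² = 25 + 0 = 25
25 → 2² + 5² = 4 + 25 = 29
29 → 2² + 9² = 4 + 81 = 85
85 → 8² + 5² = 64 + 25 = 89
89 → 8² + 9² = 64 + 81 = 145
145 → 1² + 4² + 5² = 1 + 16 + 25 = 42
42 → 4² + 2² = 16 + 4 = 20
20 → 2² + 0² = 4 + 0 = 4
4 → 4² = 16
16 → 1² + 6² = 1 + 36 = 37
37 → 3² + 7² = 9 + 49 = 58
58 → 5² + 8² = 25 + 64 = 89  — 89 repeats.
That took 15 steps.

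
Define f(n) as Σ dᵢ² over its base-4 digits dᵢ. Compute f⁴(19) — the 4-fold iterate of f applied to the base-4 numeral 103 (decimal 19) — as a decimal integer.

1

19 = (1,0,3)_4 → 1² + 0² + 3² = 10
10 = (2,2)_4 → 2² + 2² = 8
8 = (2,0)_4 → 2² + 0² = 4
4 = (1,0)_4 → 1² + 0² = 1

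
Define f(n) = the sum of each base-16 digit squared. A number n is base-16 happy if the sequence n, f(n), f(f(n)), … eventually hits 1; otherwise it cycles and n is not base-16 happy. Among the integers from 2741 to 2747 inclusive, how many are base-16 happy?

1

2741: 2741 → 246 → 261 → 26 → 101 → 61 → 178 → 125 → 218 → 269 → 170 → 200 → 208 → 169 → 181 → 146 → 85 → 50 → 13 → 169  — not base-16 happy
2742: 2742 → 257 → 2 → 4 → 16 → 1  — base-16 happy
2743: 2743 → 270 → 197 → 169 → 181 → 146 → 85 → 50 → 13 → 169  — not base-16 happy
2744: 2744 → 285 → 171 → 221 → 338 → 30 → 197 → 169 → 181 → 146 → 85 → 50 → 13 → 169  — not base-16 happy
2745: 2745 → 302 → 201 → 225 → 197 → 169 → 181 → 146 → 85 → 50 → 13 → 169  — not base-16 happy
2746: 2746 → 321 → 18 → 5 → 25 → 82 → 29 → 170 → 200 → 208 → 169 → 181 → 146 → 85 → 50 → 13 → 169  — not base-16 happy
2747: 2747 → 342 → 62 → 205 → 313 → 91 → 146 → 85 → 50 → 13 → 169 → 181 → 146  — not base-16 happy
base-16 happy: 2742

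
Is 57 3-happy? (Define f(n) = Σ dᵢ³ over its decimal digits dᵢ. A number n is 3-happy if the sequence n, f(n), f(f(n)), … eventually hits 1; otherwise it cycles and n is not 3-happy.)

not 3-happy

57 → 5³ + 7³ = 468
468 → 4³ + 6³ + 8³ = 792
792 → 7³ + 9³ + 2³ = 1080
1080 → 1³ + 0³ + 8³ + 0³ = 513
513 → 5³ + 1³ + 3³ = 153
153 → 1³ + 5³ + 3³ = 153  — 153 already seen; the sequence cycles without reaching 1.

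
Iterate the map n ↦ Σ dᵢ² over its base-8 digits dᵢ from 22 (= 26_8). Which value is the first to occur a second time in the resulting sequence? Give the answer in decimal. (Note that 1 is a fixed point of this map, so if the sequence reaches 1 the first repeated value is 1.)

22 = (2,6)_8 → 2² + 6² = 4 + 36 = 40
40 = (5,0)_8 → 5² + 0² = 25 + 0 = 25
25 = (3,1)_8 → 3² + 1² = 9 + 1 = 10
10 = (1,2)_8 → 1² + 2² = 1 + 4 = 5
5 = (5)_8 → 5² = 25  — 25 already appeared earlier.

25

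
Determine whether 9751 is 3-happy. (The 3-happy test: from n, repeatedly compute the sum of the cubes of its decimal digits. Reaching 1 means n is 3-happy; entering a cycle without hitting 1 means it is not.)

9751 → 9³ + 7³ + 5³ + 1³ = 729 + 343 + 125 + 1 = 1198
1198 → 1³ + 1³ + 9³ + 8³ = 1 + 1 + 729 + 512 = 1243
1243 → 1³ + 2³ + 4³ + 3³ = 1 + 8 + 64 + 27 = 100
100 → 1³ + 0³ + 0³ = 1 + 0 + 0 = 1  — reached 1.

3-happy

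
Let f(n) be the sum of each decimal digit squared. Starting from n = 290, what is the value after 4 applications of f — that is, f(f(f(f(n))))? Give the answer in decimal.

290 → 2² + 9² + 0² = 4 + 81 + 0 = 85
85 → 8² + 5² = 64 + 25 = 89
89 → 8² + 9² = 64 + 81 = 145
145 → 1² + 4² + 5² = 1 + 16 + 25 = 42

42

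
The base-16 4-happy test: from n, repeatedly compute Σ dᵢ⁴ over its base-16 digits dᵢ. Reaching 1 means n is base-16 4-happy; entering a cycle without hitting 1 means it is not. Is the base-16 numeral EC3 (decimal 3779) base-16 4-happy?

3779 = (14,12,3)_16 → 14⁴ + 12⁴ + 3⁴ = 59233
59233 = (14,7,6,1)_16 → 14⁴ + 7⁴ + 6⁴ + 1⁴ = 42114
42114 = (10,4,8,2)_16 → 10⁴ + 4⁴ + 8⁴ + 2⁴ = 14368
14368 = (3,8,2,0)_16 → 3⁴ + 8⁴ + 2⁴ + 0⁴ = 4193
4193 = (1,0,6,1)_16 → 1⁴ + 0⁴ + 6⁴ + 1⁴ = 1298
1298 = (5,1,2)_16 → 5⁴ + 1⁴ + 2⁴ = 642
642 = (2,8,2)_16 → 2⁴ + 8⁴ + 2⁴ = 4128
4128 = (1,0,2,0)_16 → 1⁴ + 0⁴ + 2⁴ + 0⁴ = 17
17 = (1,1)_16 → 1⁴ + 1⁴ = 2
2 = (2)_16 → 2⁴ = 16
16 = (1,0)_16 → 1⁴ + 0⁴ = 1  — reached 1.

base-16 4-happy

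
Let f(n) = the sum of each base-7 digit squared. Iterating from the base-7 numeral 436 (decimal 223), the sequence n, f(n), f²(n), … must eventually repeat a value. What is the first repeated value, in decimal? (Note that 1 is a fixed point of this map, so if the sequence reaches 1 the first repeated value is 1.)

45

223 = (4,3,6)_7 → 4² + 3² + 6² = 61
61 = (1,1,5)_7 → 1² + 1² + 5² = 27
27 = (3,6)_7 → 3² + 6² = 45
45 = (6,3)_7 → 6² + 3² = 45  — 45 already appeared earlier.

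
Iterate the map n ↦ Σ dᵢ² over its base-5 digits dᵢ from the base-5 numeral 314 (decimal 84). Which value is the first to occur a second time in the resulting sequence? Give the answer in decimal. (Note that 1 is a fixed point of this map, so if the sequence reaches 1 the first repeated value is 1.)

4

84 = (3,1,4)_5 → 3² + 1² + 4² = 9 + 1 + 16 = 26
26 = (1,0,1)_5 → 1² + 0² + 1² = 1 + 0 + 1 = 2
2 = (2)_5 → 2² = 4
4 = (4)_5 → 4² = 16
16 = (3,1)_5 → 3² + 1² = 9 + 1 = 10
10 = (2,0)_5 → 2² + 0² = 4 + 0 = 4  — 4 already appeared earlier.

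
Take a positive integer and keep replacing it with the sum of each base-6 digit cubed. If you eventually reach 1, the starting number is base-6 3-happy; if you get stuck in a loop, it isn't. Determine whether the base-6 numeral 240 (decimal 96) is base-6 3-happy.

96 = (2,4,0)_6 → 72
72 = (2,0,0)_6 → 8
8 = (1,2)_6 → 9
9 = (1,3)_6 → 28
28 = (4,4)_6 → 128
128 = (3,3,2)_6 → 62
62 = (1,4,2)_6 → 73
73 = (2,0,1)_6 → 9  — 9 already seen; the sequence cycles without reaching 1.

not base-6 3-happy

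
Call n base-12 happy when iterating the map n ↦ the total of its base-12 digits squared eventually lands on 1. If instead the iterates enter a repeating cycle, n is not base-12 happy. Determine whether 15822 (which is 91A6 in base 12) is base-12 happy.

not base-12 happy

15822 = (9,1,10,6)_12 → 9² + 1² + 10² + 6² = 81 + 1 + 100 + 36 = 218
218 = (1,6,2)_12 → 1² + 6² + 2² = 1 + 36 + 4 = 41
41 = (3,5)_12 → 3² + 5² = 9 + 25 = 34
34 = (2,10)_12 → 2² + 10² = 4 + 100 = 104
104 = (8,8)_12 → 8² + 8² = 64 + 64 = 128
128 = (10,8)_12 → 10² + 8² = 100 + 64 = 164
164 = (1,1,8)_12 → 1² + 1² + 8² = 1 + 1 + 64 = 66
66 = (5,6)_12 → 5² + 6² = 25 + 36 = 61
61 = (5,1)_12 → 5² + 1² = 25 + 1 = 26
26 = (2,2)_12 → 2² + 2² = 4 + 4 = 8
8 = (8)_12 → 8² = 64
64 = (5,4)_12 → 5² + 4² = 25 + 16 = 41  — 41 already seen; the sequence cycles without reaching 1.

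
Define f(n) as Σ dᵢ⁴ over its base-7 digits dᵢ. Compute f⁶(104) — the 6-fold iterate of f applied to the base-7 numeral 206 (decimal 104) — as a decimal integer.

104 = (2,0,6)_7 → 2⁴ + 0⁴ + 6⁴ = 1312
1312 = (3,5,5,3)_7 → 3⁴ + 5⁴ + 5⁴ + 3⁴ = 1412
1412 = (4,0,5,5)_7 → 4⁴ + 0⁴ + 5⁴ + 5⁴ = 1506
1506 = (4,2,5,1)_7 → 4⁴ + 2⁴ + 5⁴ + 1⁴ = 898
898 = (2,4,2,2)_7 → 2⁴ + 4⁴ + 2⁴ + 2⁴ = 304
304 = (6,1,3)_7 → 6⁴ + 1⁴ + 3⁴ = 1378

1378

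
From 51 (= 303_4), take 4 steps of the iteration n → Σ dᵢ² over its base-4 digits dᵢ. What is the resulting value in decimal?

4

51 = (3,0,3)_4 → 18
18 = (1,0,2)_4 → 5
5 = (1,1)_4 → 2
2 = (2)_4 → 4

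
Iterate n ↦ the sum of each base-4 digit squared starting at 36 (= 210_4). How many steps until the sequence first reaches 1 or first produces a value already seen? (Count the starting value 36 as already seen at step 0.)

36 = (2,1,0)_4 → 5
5 = (1,1)_4 → 2
2 = (2)_4 → 4
4 = (1,0)_4 → 1  — reached 1.
That took 4 steps.

4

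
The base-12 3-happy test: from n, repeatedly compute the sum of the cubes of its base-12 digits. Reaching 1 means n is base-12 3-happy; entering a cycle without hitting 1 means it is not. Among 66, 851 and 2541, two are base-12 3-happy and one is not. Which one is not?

2541

66: 66 → 341 → 197 → 190 → 1028 → 856 → 1520 → 1728 → 1  — reaches 1 (base-12 3-happy)
851: 851 → 2456 → 638 → 197 → 190 → 1028 → 856 → 1520 → 1728 → 1  — reaches 1 (base-12 3-happy)
2541: 2541 → 1198 → 1539 → 1539  — repeats 1539 (not base-12 3-happy)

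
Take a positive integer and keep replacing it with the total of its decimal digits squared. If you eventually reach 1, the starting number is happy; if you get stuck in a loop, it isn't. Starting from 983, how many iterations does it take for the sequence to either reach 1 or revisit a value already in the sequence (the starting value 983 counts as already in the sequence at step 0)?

10

983 → 154
154 → 42
42 → 20
20 → 4
4 → 16
16 → 37
37 → 58
58 → 89
89 → 145
145 → 42  — 42 repeats.
That took 10 steps.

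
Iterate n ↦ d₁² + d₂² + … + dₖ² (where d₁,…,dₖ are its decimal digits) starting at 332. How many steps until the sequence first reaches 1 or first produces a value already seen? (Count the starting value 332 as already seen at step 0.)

332 → 3² + 3² + 2² = 22
22 → 2² + 2² = 8
8 → 8² = 64
64 → 6² + 4² = 52
52 → 5² + 2² = 29
29 → 2² + 9² = 85
85 → 8² + 5² = 89
89 → 8² + 9² = 145
145 → 1² + 4² + 5² = 42
42 → 4² + 2² = 20
20 → 2² + 0² = 4
4 → 4² = 16
16 → 1² + 6² = 37
37 → 3² + 7² = 58
58 → 5² + 8² = 89  — 89 repeats.
That took 15 steps.

15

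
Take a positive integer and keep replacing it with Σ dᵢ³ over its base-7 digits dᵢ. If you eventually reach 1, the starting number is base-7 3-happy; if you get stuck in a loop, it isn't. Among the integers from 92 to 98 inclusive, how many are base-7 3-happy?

92: 92 → 218 → 92  (repeats 92)
93: 93 → 225 → 129 → 99 → 9 → 9  (repeats 9)
94: 94 → 244 → 496 → 244  (repeats 244)
95: 95 → 281 → 251 → 341 → 557 → 137 → 197 → 65 → 17 → 35 → 125 → 251  (repeats 251)
96: 96 → 342 → 648 → 282 → 258 → 342  (repeats 342)
97: 97 → 433 → 343 → 1  (reaches 1)
98: 98 → 8 → 2 → 8  (repeats 8)
base-7 3-happy: 97

1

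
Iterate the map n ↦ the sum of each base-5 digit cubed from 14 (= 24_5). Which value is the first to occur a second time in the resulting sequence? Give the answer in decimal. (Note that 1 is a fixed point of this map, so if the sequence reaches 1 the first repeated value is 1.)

28

14 = (2,4)_5 → 2³ + 4³ = 72
72 = (2,4,2)_5 → 2³ + 4³ + 2³ = 80
80 = (3,1,0)_5 → 3³ + 1³ + 0³ = 28
28 = (1,0,3)_5 → 1³ + 0³ + 3³ = 28  — 28 already appeared earlier.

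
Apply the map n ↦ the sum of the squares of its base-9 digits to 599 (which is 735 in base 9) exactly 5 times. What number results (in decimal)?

89

599 = (7,3,5)_9 → 7² + 3² + 5² = 83
83 = (1,0,2)_9 → 1² + 0² + 2² = 5
5 = (5)_9 → 5² = 25
25 = (2,7)_9 → 2² + 7² = 53
53 = (5,8)_9 → 5² + 8² = 89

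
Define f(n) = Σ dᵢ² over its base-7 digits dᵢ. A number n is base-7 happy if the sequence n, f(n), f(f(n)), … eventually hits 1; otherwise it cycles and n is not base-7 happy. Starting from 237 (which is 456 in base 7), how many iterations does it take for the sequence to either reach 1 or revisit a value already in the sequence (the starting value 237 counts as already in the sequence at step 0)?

237 = (4,5,6)_7 → 4² + 5² + 6² = 77
77 = (1,4,0)_7 → 1² + 4² + 0² = 17
17 = (2,3)_7 → 2² + 3² = 13
13 = (1,6)_7 → 1² + 6² = 37
37 = (5,2)_7 → 5² + 2² = 29
29 = (4,1)_7 → 4² + 1² = 17  — 17 repeats.
That took 6 steps.

6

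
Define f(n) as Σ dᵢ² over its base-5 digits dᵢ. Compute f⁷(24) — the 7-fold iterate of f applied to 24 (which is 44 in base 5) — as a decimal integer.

4

24 = (4,4)_5 → 4² + 4² = 16 + 16 = 32
32 = (1,1,2)_5 → 1² + 1² + 2² = 1 + 1 + 4 = 6
6 = (1,1)_5 → 1² + 1² = 1 + 1 = 2
2 = (2)_5 → 2² = 4
4 = (4)_5 → 4² = 16
16 = (3,1)_5 → 3² + 1² = 9 + 1 = 10
10 = (2,0)_5 → 2² + 0² = 4 + 0 = 4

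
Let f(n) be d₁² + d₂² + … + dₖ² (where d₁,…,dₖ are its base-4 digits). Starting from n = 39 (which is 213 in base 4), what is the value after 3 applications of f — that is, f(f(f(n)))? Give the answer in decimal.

10

39 = (2,1,3)_4 → 2² + 1² + 3² = 4 + 1 + 9 = 14
14 = (3,2)_4 → 3² + 2² = 9 + 4 = 13
13 = (3,1)_4 → 3² + 1² = 9 + 1 = 10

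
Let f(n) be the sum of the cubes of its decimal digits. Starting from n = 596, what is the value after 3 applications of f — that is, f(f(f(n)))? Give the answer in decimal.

155

596 → 5³ + 9³ + 6³ = 125 + 729 + 216 = 1070
1070 → 1³ + 0³ + 7³ + 0³ = 1 + 0 + 343 + 0 = 344
344 → 3³ + 4³ + 4³ = 27 + 64 + 64 = 155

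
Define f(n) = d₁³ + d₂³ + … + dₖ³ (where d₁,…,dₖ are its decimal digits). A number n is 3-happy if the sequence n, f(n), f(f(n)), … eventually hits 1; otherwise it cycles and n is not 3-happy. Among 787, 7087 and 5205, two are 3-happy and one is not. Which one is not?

5205

787: 787 → 1198 → 1243 → 100 → 1  — reaches 1 (3-happy)
7087: 7087 → 1198 → 1243 → 100 → 1  — reaches 1 (3-happy)
5205: 5205 → 258 → 645 → 405 → 189 → 1242 → 81 → 513 → 153 → 153  — repeats 153 (not 3-happy)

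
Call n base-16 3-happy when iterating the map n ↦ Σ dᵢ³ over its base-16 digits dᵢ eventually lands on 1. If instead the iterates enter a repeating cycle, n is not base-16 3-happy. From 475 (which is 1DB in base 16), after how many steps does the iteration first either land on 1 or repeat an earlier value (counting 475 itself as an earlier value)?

11

475 = (1,13,11)_16 → 1³ + 13³ + 11³ = 1 + 2197 + 1331 = 3529
3529 = (13,12,9)_16 → 13³ + 12³ + 9³ = 2197 + 1728 + 729 = 4654
4654 = (1,2,2,14)_16 → 1³ + 2³ + 2³ + 14³ = 1 + 8 + 8 + 2744 = 2761
2761 = (10,12,9)_16 → 10³ + 12³ + 9³ = 1000 + 1728 + 729 = 3457
3457 = (13,8,1)_16 → 13³ + 8³ + 1³ = 2197 + 512 + 1 = 2710
2710 = (10,9,6)_16 → 10³ + 9³ + 6³ = 1000 + 729 + 216 = 1945
1945 = (7,9,9)_16 → 7³ + 9³ + 9³ = 343 + 729 + 729 = 1801
1801 = (7,0,9)_16 → 7³ + 0³ + 9³ = 343 + 0 + 729 = 1072
1072 = (4,3,0)_16 → 4³ + 3³ + 0³ = 64 + 27 + 0 = 91
91 = (5,11)_16 → 5³ + 11³ = 125 + 1331 = 1456
1456 = (5,11,0)_16 → 5³ + 11³ + 0³ = 125 + 1331 + 0 = 1456  — 1456 repeats.
That took 11 steps.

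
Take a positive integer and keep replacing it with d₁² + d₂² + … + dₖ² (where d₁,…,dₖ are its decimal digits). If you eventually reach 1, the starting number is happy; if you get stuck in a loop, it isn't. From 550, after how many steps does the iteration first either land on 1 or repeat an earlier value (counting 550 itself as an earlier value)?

550 → 5² + 5² + 0² = 25 + 25 + 0 = 50
50 → 5² + 0² = 25 + 0 = 25
25 → 2² + 5² = 4 + 25 = 29
29 → 2² + 9² = 4 + 81 = 85
85 → 8² + 5² = 64 + 25 = 89
89 → 8² + 9² = 64 + 81 = 145
145 → 1² + 4² + 5² = 1 + 16 + 25 = 42
42 → 4² + 2² = 16 + 4 = 20
20 → 2² + 0² = 4 + 0 = 4
4 → 4² = 16
16 → 1² + 6² = 1 + 36 = 37
37 → 3² + 7² = 9 + 49 = 58
58 → 5² + 8² = 25 + 64 = 89  — 89 repeats.
That took 13 steps.

13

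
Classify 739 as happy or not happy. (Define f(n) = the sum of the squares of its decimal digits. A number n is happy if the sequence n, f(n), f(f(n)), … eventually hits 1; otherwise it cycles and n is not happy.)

happy

739 → 7² + 3² + 9² = 49 + 9 + 81 = 139
139 → 1² + 3² + 9² = 1 + 9 + 81 = 91
91 → 9² + 1² = 81 + 1 = 82
82 → 8² + 2² = 64 + 4 = 68
68 → 6² + 8² = 36 + 64 = 100
100 → 1² + 0² + 0² = 1 + 0 + 0 = 1  — reached 1.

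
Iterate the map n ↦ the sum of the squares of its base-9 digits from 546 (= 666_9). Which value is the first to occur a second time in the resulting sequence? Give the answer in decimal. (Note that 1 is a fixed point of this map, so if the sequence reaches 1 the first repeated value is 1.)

546 = (6,6,6)_9 → 108
108 = (1,3,0)_9 → 10
10 = (1,1)_9 → 2
2 = (2)_9 → 4
4 = (4)_9 → 16
16 = (1,7)_9 → 50
50 = (5,5)_9 → 50  — 50 already appeared earlier.

50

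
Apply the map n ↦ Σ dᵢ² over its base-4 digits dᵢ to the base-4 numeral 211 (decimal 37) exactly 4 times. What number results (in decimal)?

4

37 = (2,1,1)_4 → 2² + 1² + 1² = 4 + 1 + 1 = 6
6 = (1,2)_4 → 1² + 2² = 1 + 4 = 5
5 = (1,1)_4 → 1² + 1² = 1 + 1 = 2
2 = (2)_4 → 2² = 4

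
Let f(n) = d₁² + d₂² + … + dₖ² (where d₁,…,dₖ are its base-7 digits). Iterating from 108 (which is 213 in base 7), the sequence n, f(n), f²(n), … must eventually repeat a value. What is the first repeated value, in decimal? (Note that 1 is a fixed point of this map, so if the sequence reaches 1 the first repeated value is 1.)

4

108 = (2,1,3)_7 → 14
14 = (2,0)_7 → 4
4 = (4)_7 → 16
16 = (2,2)_7 → 8
8 = (1,1)_7 → 2
2 = (2)_7 → 4  — 4 already appeared earlier.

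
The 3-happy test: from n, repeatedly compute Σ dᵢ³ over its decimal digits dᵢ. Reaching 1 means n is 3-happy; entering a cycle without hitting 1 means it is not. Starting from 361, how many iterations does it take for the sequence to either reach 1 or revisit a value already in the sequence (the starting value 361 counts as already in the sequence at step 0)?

361 → 3³ + 6³ + 1³ = 244
244 → 2³ + 4³ + 4³ = 136
136 → 1³ + 3³ + 6³ = 244  — 244 repeats.
That took 3 steps.

3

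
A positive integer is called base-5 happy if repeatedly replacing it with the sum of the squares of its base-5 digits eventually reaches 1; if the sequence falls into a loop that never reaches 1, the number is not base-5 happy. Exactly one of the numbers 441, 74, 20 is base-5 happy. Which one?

441

441: 441 → 23 → 25 → 1  — reaches 1 (base-5 happy)
74: 74 → 36 → 6 → 2 → 4 → 16 → 10 → 4  — repeats 4 (not base-5 happy)
20: 20 → 16 → 10 → 4 → 16  — repeats 16 (not base-5 happy)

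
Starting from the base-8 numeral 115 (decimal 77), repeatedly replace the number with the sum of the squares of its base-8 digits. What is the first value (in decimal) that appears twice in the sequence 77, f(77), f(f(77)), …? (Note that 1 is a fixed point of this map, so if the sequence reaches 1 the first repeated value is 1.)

77 = (1,1,5)_8 → 1² + 1² + 5² = 27
27 = (3,3)_8 → 3² + 3² = 18
18 = (2,2)_8 → 2² + 2² = 8
8 = (1,0)_8 → 1² + 0² = 1  — reached the fixed point 1.
1 → 1, so 1 is the first repeated value.

1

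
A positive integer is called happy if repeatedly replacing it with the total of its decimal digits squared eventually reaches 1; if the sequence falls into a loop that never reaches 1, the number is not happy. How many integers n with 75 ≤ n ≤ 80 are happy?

1

75: 75 → 74 → 65 → 61 → 37 → 58 → 89 → 145 → 42 → 20 → 4 → 16 → 37  — not happy
76: 76 → 85 → 89 → 145 → 42 → 20 → 4 → 16 → 37 → 58 → 89  — not happy
77: 77 → 98 → 145 → 42 → 20 → 4 → 16 → 37 → 58 → 89 → 145  — not happy
78: 78 → 113 → 11 → 2 → 4 → 16 → 37 → 58 → 89 → 145 → 42 → 20 → 4  — not happy
79: 79 → 130 → 10 → 1  — happy
80: 80 → 64 → 52 → 29 → 85 → 89 → 145 → 42 → 20 → 4 → 16 → 37 → 58 → 89  — not happy
happy: 79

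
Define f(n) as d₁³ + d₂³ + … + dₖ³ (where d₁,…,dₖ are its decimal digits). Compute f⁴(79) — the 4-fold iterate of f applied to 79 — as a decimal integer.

79 → 7³ + 9³ = 343 + 729 = 1072
1072 → 1³ + 0³ + 7³ + 2³ = 1 + 0 + 343 + 8 = 352
352 → 3³ + 5³ + 2³ = 27 + 125 + 8 = 160
160 → 1³ + 6³ + 0³ = 1 + 216 + 0 = 217

217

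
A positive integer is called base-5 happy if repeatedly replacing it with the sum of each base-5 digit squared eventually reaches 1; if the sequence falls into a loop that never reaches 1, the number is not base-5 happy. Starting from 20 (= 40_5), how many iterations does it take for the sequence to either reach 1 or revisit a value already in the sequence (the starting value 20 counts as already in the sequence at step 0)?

4

20 = (4,0)_5 → 16
16 = (3,1)_5 → 10
10 = (2,0)_5 → 4
4 = (4)_5 → 16  — 16 repeats.
That took 4 steps.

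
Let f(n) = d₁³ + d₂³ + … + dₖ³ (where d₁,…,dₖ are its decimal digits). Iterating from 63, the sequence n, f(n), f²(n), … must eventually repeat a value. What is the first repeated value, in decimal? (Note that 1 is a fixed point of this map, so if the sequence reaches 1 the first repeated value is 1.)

153

63 → 6³ + 3³ = 243
243 → 2³ + 4³ + 3³ = 99
99 → 9³ + 9³ = 1458
1458 → 1³ + 4³ + 5³ + 8³ = 702
702 → 7³ + 0³ + 2³ = 351
351 → 3³ + 5³ + 1³ = 153
153 → 1³ + 5³ + 3³ = 153  — 153 already appeared earlier.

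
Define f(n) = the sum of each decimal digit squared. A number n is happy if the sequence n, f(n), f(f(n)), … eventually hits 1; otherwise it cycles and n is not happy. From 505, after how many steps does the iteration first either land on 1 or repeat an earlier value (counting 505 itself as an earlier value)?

13

505 → 50
50 → 25
25 → 29
29 → 85
85 → 89
89 → 145
145 → 42
42 → 20
20 → 4
4 → 16
16 → 37
37 → 58
58 → 89  — 89 repeats.
That took 13 steps.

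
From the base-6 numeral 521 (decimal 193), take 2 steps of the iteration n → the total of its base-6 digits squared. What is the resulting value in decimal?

193 = (5,2,1)_6 → 5² + 2² + 1² = 25 + 4 + 1 = 30
30 = (5,0)_6 → 5² + 0² = 25 + 0 = 25

25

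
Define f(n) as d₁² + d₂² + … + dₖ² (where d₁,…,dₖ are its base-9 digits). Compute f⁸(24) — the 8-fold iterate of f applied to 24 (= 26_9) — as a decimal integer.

74

24 = (2,6)_9 → 2² + 6² = 4 + 36 = 40
40 = (4,4)_9 → 4² + 4² = 16 + 16 = 32
32 = (3,5)_9 → 3² + 5² = 9 + 25 = 34
34 = (3,7)_9 → 3² + 7² = 9 + 49 = 58
58 = (6,4)_9 → 6² + 4² = 36 + 16 = 52
52 = (5,7)_9 → 5² + 7² = 25 + 49 = 74
74 = (8,2)_9 → 8² + 2² = 64 + 4 = 68
68 = (7,5)_9 → 7² + 5² = 49 + 25 = 74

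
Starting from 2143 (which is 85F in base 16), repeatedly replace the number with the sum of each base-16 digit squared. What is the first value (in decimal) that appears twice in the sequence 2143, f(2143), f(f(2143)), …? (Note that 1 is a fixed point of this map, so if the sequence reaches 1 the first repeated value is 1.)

1

2143 = (8,5,15)_16 → 8² + 5² + 15² = 314
314 = (1,3,10)_16 → 1² + 3² + 10² = 110
110 = (6,14)_16 → 6² + 14² = 232
232 = (14,8)_16 → 14² + 8² = 260
260 = (1,0,4)_16 → 1² + 0² + 4² = 17
17 = (1,1)_16 → 1² + 1² = 2
2 = (2)_16 → 2² = 4
4 = (4)_16 → 4² = 16
16 = (1,0)_16 → 1² + 0² = 1  — reached the fixed point 1.
1 → 1, so 1 is the first repeated value.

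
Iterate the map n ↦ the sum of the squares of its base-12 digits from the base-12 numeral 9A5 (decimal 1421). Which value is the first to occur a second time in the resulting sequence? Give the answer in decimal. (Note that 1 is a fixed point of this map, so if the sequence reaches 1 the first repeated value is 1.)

1421 = (9,10,5)_12 → 9² + 10² + 5² = 81 + 100 + 25 = 206
206 = (1,5,2)_12 → 1² + 5² + 2² = 1 + 25 + 4 = 30
30 = (2,6)_12 → 2² + 6² = 4 + 36 = 40
40 = (3,4)_12 → 3² + 4² = 9 + 16 = 25
25 = (2,1)_12 → 2² + 1² = 4 + 1 = 5
5 = (5)_12 → 5² = 25  — 25 already appeared earlier.

25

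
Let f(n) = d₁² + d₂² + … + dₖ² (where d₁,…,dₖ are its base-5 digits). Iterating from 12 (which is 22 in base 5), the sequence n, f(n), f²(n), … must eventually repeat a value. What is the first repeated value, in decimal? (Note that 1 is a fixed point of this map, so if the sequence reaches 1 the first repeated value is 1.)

12 = (2,2)_5 → 2² + 2² = 8
8 = (1,3)_5 → 1² + 3² = 10
10 = (2,0)_5 → 2² + 0² = 4
4 = (4)_5 → 4² = 16
16 = (3,1)_5 → 3² + 1² = 10  — 10 already appeared earlier.

10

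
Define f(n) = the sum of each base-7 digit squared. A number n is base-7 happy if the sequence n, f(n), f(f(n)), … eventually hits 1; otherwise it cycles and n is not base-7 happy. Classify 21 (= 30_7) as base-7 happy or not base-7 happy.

not base-7 happy

21 = (3,0)_7 → 3² + 0² = 9 + 0 = 9
9 = (1,2)_7 → 1² + 2² = 1 + 4 = 5
5 = (5)_7 → 5² = 25
25 = (3,4)_7 → 3² + 4² = 9 + 16 = 25  — 25 already seen; the sequence cycles without reaching 1.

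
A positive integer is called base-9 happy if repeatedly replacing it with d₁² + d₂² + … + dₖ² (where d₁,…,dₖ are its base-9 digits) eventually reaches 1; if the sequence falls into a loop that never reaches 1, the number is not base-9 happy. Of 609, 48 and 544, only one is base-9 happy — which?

609: 609 → 101 → 9 → 1  — reaches 1 (base-9 happy)
48: 48 → 34 → 58 → 52 → 74 → 68 → 74  — repeats 74 (not base-9 happy)
544: 544 → 88 → 50 → 50  — repeats 50 (not base-9 happy)

609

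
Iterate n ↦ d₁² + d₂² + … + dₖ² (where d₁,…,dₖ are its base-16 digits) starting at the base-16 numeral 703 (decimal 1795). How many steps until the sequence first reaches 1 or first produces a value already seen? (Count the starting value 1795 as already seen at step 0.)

1795 = (7,0,3)_16 → 7² + 0² + 3² = 49 + 0 + 9 = 58
58 = (3,10)_16 → 3² + 10² = 9 + 100 = 109
109 = (6,13)_16 → 6² + 13² = 36 + 169 = 205
205 = (12,13)_16 → 12² + 13² = 144 + 169 = 313
313 = (1,3,9)_16 → 1² + 3² + 9² = 1 + 9 + 81 = 91
91 = (5,11)_16 → 5² + 11² = 25 + 121 = 146
146 = (9,2)_16 → 9² + 2² = 81 + 4 = 85
85 = (5,5)_16 → 5² + 5² = 25 + 25 = 50
50 = (3,2)_16 → 3² + 2² = 9 + 4 = 13
13 = (13)_16 → 13² = 169
169 = (10,9)_16 → 10² + 9² = 100 + 81 = 181
181 = (11,5)_16 → 11² + 5² = 121 + 25 = 146  — 146 repeats.
That took 12 steps.

12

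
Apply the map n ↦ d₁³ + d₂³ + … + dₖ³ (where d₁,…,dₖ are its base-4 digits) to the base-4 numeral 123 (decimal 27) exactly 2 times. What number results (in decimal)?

27 = (1,2,3)_4 → 1³ + 2³ + 3³ = 1 + 8 + 27 = 36
36 = (2,1,0)_4 → 2³ + 1³ + 0³ = 8 + 1 + 0 = 9

9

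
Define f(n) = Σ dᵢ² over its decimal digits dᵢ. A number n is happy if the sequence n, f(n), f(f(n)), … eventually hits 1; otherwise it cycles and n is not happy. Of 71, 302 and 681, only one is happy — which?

71: 71 → 50 → 25 → 29 → 85 → 89 → 145 → 42 → 20 → 4 → 16 → 37 → 58 → 89  — repeats 89 (not happy)
302: 302 → 13 → 10 → 1  — reaches 1 (happy)
681: 681 → 101 → 2 → 4 → 16 → 37 → 58 → 89 → 145 → 42 → 20 → 4  — repeats 4 (not happy)

302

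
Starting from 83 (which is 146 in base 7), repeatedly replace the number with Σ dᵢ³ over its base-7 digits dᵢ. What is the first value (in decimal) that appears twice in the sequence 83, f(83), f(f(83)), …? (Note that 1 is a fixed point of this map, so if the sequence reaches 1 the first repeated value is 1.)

251

83 = (1,4,6)_7 → 1³ + 4³ + 6³ = 1 + 64 + 216 = 281
281 = (5,5,1)_7 → 5³ + 5³ + 1³ = 125 + 125 + 1 = 251
251 = (5,0,6)_7 → 5³ + 0³ + 6³ = 125 + 0 + 216 = 341
341 = (6,6,5)_7 → 6³ + 6³ + 5³ = 216 + 216 + 125 = 557
557 = (1,4,2,4)_7 → 1³ + 4³ + 2³ + 4³ = 1 + 64 + 8 + 64 = 137
137 = (2,5,4)_7 → 2³ + 5³ + 4³ = 8 + 125 + 64 = 197
197 = (4,0,1)_7 → 4³ + 0³ + 1³ = 64 + 0 + 1 = 65
65 = (1,2,2)_7 → 1³ + 2³ + 2³ = 1 + 8 + 8 = 17
17 = (2,3)_7 → 2³ + 3³ = 8 + 27 = 35
35 = (5,0)_7 → 5³ + 0³ = 125 + 0 = 125
125 = (2,3,6)_7 → 2³ + 3³ + 6³ = 8 + 27 + 216 = 251  — 251 already appeared earlier.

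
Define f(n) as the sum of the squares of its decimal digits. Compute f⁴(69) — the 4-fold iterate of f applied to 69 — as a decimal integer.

40

69 → 6² + 9² = 117
117 → 1² + 1² + 7² = 51
51 → 5² + 1² = 26
26 → 2² + 6² = 40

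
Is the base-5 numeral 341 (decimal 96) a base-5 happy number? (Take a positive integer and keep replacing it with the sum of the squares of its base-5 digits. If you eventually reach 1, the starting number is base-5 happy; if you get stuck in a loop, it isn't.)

not base-5 happy

96 = (3,4,1)_5 → 3² + 4² + 1² = 9 + 16 + 1 = 26
26 = (1,0,1)_5 → 1² + 0² + 1² = 1 + 0 + 1 = 2
2 = (2)_5 → 2² = 4
4 = (4)_5 → 4² = 16
16 = (3,1)_5 → 3² + 1² = 9 + 1 = 10
10 = (2,0)_5 → 2² + 0² = 4 + 0 = 4  — 4 already seen; the sequence cycles without reaching 1.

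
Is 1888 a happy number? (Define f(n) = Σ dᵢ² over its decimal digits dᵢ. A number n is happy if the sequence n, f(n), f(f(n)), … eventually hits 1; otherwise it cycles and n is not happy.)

happy

1888 → 1² + 8² + 8² + 8² = 193
193 → 1² + 9² + 3² = 91
91 → 9² + 1² = 82
82 → 8² + 2² = 68
68 → 6² + 8² = 100
100 → 1² + 0² + 0² = 1  — reached 1.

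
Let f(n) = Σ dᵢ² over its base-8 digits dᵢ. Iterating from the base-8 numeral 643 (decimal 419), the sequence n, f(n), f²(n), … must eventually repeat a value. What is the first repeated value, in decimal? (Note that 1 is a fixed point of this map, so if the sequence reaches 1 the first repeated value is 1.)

419 = (6,4,3)_8 → 6² + 4² + 3² = 61
61 = (7,5)_8 → 7² + 5² = 74
74 = (1,1,2)_8 → 1² + 1² + 2² = 6
6 = (6)_8 → 6² = 36
36 = (4,4)_8 → 4² + 4² = 32
32 = (4,0)_8 → 4² + 0² = 16
16 = (2,0)_8 → 2² + 0² = 4
4 = (4)_8 → 4² = 16  — 16 already appeared earlier.

16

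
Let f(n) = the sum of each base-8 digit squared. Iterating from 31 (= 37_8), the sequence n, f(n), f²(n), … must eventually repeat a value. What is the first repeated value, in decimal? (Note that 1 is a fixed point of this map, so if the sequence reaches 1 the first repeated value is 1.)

31 = (3,7)_8 → 3² + 7² = 9 + 49 = 58
58 = (7,2)_8 → 7² + 2² = 49 + 4 = 53
53 = (6,5)_8 → 6² + 5² = 36 + 25 = 61
61 = (7,5)_8 → 7² + 5² = 49 + 25 = 74
74 = (1,1,2)_8 → 1² + 1² + 2² = 1 + 1 + 4 = 6
6 = (6)_8 → 6² = 36
36 = (4,4)_8 → 4² + 4² = 16 + 16 = 32
32 = (4,0)_8 → 4² + 0² = 16 + 0 = 16
16 = (2,0)_8 → 2² + 0² = 4 + 0 = 4
4 = (4)_8 → 4² = 16  — 16 already appeared earlier.

16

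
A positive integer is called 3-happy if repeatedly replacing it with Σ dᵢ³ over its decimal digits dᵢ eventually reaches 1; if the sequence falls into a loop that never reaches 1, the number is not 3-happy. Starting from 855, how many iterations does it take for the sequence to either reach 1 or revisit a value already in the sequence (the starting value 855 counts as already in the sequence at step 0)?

855 → 8³ + 5³ + 5³ = 762
762 → 7³ + 6³ + 2³ = 567
567 → 5³ + 6³ + 7³ = 684
684 → 6³ + 8³ + 4³ = 792
792 → 7³ + 9³ + 2³ = 1080
1080 → 1³ + 0³ + 8³ + 0³ = 513
513 → 5³ + 1³ + 3³ = 153
153 → 1³ + 5³ + 3³ = 153  — 153 repeats.
That took 8 steps.

8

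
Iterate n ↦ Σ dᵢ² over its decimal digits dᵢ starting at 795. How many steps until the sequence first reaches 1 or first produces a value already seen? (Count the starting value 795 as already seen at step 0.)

13

795 → 7² + 9² + 5² = 155
155 → 1² + 5² + 5² = 51
51 → 5² + 1² = 26
26 → 2² + 6² = 40
40 → 4² + 0² = 16
16 → 1² + 6² = 37
37 → 3² + 7² = 58
58 → 5² + 8² = 89
89 → 8² + 9² = 145
145 → 1² + 4² + 5² = 42
42 → 4² + 2² = 20
20 → 2² + 0² = 4
4 → 4² = 16  — 16 repeats.
That took 13 steps.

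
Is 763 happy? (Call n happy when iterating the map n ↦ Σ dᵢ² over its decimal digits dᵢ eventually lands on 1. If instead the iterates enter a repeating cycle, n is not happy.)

happy

763 → 94
94 → 97
97 → 130
130 → 10
10 → 1  — reached 1.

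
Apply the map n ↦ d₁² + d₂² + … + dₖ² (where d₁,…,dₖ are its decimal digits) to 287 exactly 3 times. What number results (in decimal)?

26

287 → 117
117 → 51
51 → 26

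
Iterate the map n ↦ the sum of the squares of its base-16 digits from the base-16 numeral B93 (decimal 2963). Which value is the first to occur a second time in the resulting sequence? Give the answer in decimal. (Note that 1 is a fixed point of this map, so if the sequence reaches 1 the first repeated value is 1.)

2963 = (11,9,3)_16 → 211
211 = (13,3)_16 → 178
178 = (11,2)_16 → 125
125 = (7,13)_16 → 218
218 = (13,10)_16 → 269
269 = (1,0,13)_16 → 170
170 = (10,10)_16 → 200
200 = (12,8)_16 → 208
208 = (13,0)_16 → 169
169 = (10,9)_16 → 181
181 = (11,5)_16 → 146
146 = (9,2)_16 → 85
85 = (5,5)_16 → 50
50 = (3,2)_16 → 13
13 = (13)_16 → 169  — 169 already appeared earlier.

169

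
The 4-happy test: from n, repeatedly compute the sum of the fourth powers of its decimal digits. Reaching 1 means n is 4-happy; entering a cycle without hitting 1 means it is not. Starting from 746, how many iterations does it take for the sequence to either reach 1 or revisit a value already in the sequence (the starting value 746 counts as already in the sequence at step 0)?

746 → 7⁴ + 4⁴ + 6⁴ = 2401 + 256 + 1296 = 3953
3953 → 3⁴ + 9⁴ + 5⁴ + 3⁴ = 81 + 6561 + 625 + 81 = 7348
7348 → 7⁴ + 3⁴ + 4⁴ + 8⁴ = 2401 + 81 + 256 + 4096 = 6834
6834 → 6⁴ + 8⁴ + 3⁴ + 4⁴ = 1296 + 4096 + 81 + 256 = 5729
5729 → 5⁴ + 7⁴ + 2⁴ + 9⁴ = 625 + 2401 + 16 + 6561 = 9603
9603 → 9⁴ + 6⁴ + 0⁴ + 3⁴ = 6561 + 1296 + 0 + 81 = 7938
7938 → 7⁴ + 9⁴ + 3⁴ + 8⁴ = 2401 + 6561 + 81 + 4096 = 13139
13139 → 1⁴ + 3⁴ + 1⁴ + 3⁴ + 9⁴ = 1 + 81 + 1 + 81 + 6561 = 6725
6725 → 6⁴ + 7⁴ + 2⁴ + 5⁴ = 1296 + 2401 + 16 + 625 = 4338
4338 → 4⁴ + 3⁴ + 3⁴ + 8⁴ = 256 + 81 + 81 + 4096 = 4514
4514 → 4⁴ + 5⁴ + 1⁴ + 4⁴ = 256 + 625 + 1 + 256 = 1138
1138 → 1⁴ + 1⁴ + 3⁴ + 8⁴ = 1 + 1 + 81 + 4096 = 4179
4179 → 4⁴ + 1⁴ + 7⁴ + 9⁴ = 256 + 1 + 2401 + 6561 = 9219
9219 → 9⁴ + 2⁴ + 1⁴ + 9⁴ = 6561 + 16 + 1 + 6561 = 13139  — 13139 repeats.
That took 14 steps.

14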